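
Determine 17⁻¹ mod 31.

Apply the Euclidean algorithm and back-substitute:
31 = 1·17 + 14
17 = 1·14 + 3
14 = 4·3 + 2
3 = 1·2 + 1
2 = 2·1 + 0
gcd(17, 31) = 1, so the inverse exists.
Bézout: 1 = −6·31 + 11·17.
So 17⁻¹ ≡ 11 (mod 31).

11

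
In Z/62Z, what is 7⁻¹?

9

62 = 8·7 + 6
7 = 1·6 + 1
6 = 6·1 + 0
gcd(7, 62) = 1, so the inverse exists.
Back-substitute for 1:
1 = 1·7 − 1·6
  = −1·62 + 9·7
So 7⁻¹ ≡ 9 (mod 62).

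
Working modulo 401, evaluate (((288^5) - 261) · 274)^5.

259

(288)^5 ≡ 222 (mod 401)
222 - 261 = -39 ≡ 362 (mod 401)
362 · 274 = 99188 ≡ 141 (mod 401)
(141)^5 ≡ 259 (mod 401)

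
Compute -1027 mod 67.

45

-1027 = -16×67 + 45, so -1027 ≡ 45 (mod 67).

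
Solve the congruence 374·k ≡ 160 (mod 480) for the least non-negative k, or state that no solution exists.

gcd(374, 480) = 2, and 2 | 160, so solutions exist.
Divide through by 2: 187·k = 80 (mod 240).
187⁻¹ ≡ 163 (mod 240).
k ≡ 163·80 ≡ 80 (mod 240).
The smallest non-negative solution is k = 80.

80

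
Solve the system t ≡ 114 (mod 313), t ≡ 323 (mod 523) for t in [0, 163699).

41117

313⁻¹ mod 523: 313×391 ≡ 1 (mod 523), so 313⁻¹ ≡ 391.
t = 114 + 313×((323 − 114)×391 mod 523) = 114 + 313×131 = 41117.
Check: 41117 mod 313 = 114, 41117 mod 523 = 323. ✓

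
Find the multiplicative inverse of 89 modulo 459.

98

Run the extended Euclidean algorithm:
459 = 5*89 + 14
89 = 6*14 + 5
14 = 2*5 + 4
5 = 1*4 + 1
4 = 4*1 + 0
gcd(89, 459) = 1, so the inverse exists.
Back-substitute for 1:
1 = 1*5 − 1*4
  = −1*14 + 3*5
  = 3*89 − 19*14
  = −19*459 + 98*89
So 89⁻¹ ≡ 98 (mod 459).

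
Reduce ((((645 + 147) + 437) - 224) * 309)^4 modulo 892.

645 + 147 = 792
792 + 437 = 1229 ≡ 337 (mod 892)
337 - 224 = 113
113 * 309 = 34917 ≡ 129 (mod 892)
(129)^4 ≡ 589 (mod 892)

589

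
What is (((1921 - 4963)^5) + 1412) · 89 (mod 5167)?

2181

1921 - 4963 = -3042 ≡ 2125 (mod 5167)
(2125)^5 ≡ 3257 (mod 5167)
3257 + 1412 = 4669
4669 · 89 = 415541 ≡ 2181 (mod 5167)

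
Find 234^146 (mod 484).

212

146 in binary is 10010010, i.e. 146 = 128 + 16 + 2.
234^1 ≡ 234 (mod 484)
234^2 ≡ 234^2 = 54756 ≡ 64 (mod 484)
234^4 ≡ 64^2 = 4096 ≡ 224 (mod 484)
234^8 ≡ 224^2 = 50176 ≡ 324 (mod 484)
234^16 ≡ 324^2 = 104976 ≡ 432 (mod 484)
234^32 ≡ 432^2 = 186624 ≡ 284 (mod 484)
234^64 ≡ 284^2 = 80656 ≡ 312 (mod 484)
234^128 ≡ 312^2 = 97344 ≡ 60 (mod 484)
234^146 = 234^128 * 234^16 * 234^2 ≡ 60 * 432 * 64 (mod 484).
Accumulate the product:
60 * 432 = 25920 ≡ 268
268 * 64 = 17152 ≡ 212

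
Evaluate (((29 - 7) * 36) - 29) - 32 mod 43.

0

29 - 7 = 22
22 * 36 = 792 ≡ 18 (mod 43)
18 - 29 = -11 ≡ 32 (mod 43)
32 - 32 = 0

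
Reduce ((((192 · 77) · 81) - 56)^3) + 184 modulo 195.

101

192 · 77 = 14784 ≡ 159 (mod 195)
159 · 81 = 12879 ≡ 9 (mod 195)
9 - 56 = -47 ≡ 148 (mod 195)
(148)^3 ≡ 112 (mod 195)
112 + 184 = 296 ≡ 101 (mod 195)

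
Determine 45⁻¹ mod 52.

52 = 1*45 + 7
45 = 6*7 + 3
7 = 2*3 + 1
3 = 3*1 + 0
gcd(45, 52) = 1, so the inverse exists.
Bézout: 1 = 13*52 − 15*45.
So 45⁻¹ ≡ −15 ≡ 37 (mod 52).

37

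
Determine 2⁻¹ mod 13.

13 = 6·2 + 1
2 = 2·1 + 0
gcd(2, 13) = 1, so the inverse exists.
Back-substitute for 1:
1 = 1·13 − 6·2
So 2⁻¹ ≡ −6 ≡ 7 (mod 13).

7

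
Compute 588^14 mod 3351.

14 in binary is 1110, i.e. 14 = 8 + 4 + 2.
588^1 ≡ 588 (mod 3351)
588^2 ≡ 588^2 = 345744 ≡ 591 (mod 3351)
588^4 ≡ 591^2 = 349281 ≡ 777 (mod 3351)
588^8 ≡ 777^2 = 603729 ≡ 549 (mod 3351)
588^14 = 588^8 × 588^4 × 588^2 ≡ 549 × 777 × 591 (mod 3351).
Accumulate the product:
549 × 777 = 426573 ≡ 996
996 × 591 = 588636 ≡ 2211

2211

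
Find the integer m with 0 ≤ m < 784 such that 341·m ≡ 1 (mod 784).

269

784 = 2*341 + 102
341 = 3*102 + 35
102 = 2*35 + 32
35 = 1*32 + 3
32 = 10*3 + 2
3 = 1*2 + 1
2 = 2*1 + 0
gcd(341, 784) = 1, so the inverse exists.
Back-substitute for 1:
1 = 1*3 − 1*2
  = −1*32 + 11*3
  = 11*35 − 12*32
  = −12*102 + 35*35
  = 35*341 − 117*102
  = −117*784 + 269*341
So 341⁻¹ ≡ 269 (mod 784).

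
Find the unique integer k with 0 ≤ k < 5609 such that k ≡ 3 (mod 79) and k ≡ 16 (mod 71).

3637

79⁻¹ mod 71: 79·9 ≡ 1 (mod 71), so 79⁻¹ ≡ 9.
k = 3 + 79·((16 − 3)·9 mod 71) = 3 + 79·46 = 3637.
Check: 3637 mod 79 = 3, 3637 mod 71 = 16. ✓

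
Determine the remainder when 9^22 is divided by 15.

6

9^1 ≡ 9 (mod 15)
9^2 ≡ 9^2 = 81 ≡ 6 (mod 15)
9^4 ≡ 6^2 = 36 ≡ 6 (mod 15)
9^8 ≡ 6^2 = 36 ≡ 6 (mod 15)
9^16 ≡ 6^2 = 36 ≡ 6 (mod 15)
9^22 = 9^16 * 9^4 * 9^2 ≡ 6 * 6 * 6 (mod 15).
Accumulate the product:
6 * 6 = 36 ≡ 6
6 * 6 = 36 ≡ 6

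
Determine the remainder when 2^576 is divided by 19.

576 in binary is 1001000000, i.e. 576 = 512 + 64.
2^1 ≡ 2 (mod 19)
2^2 ≡ 2^2 = 4 (mod 19)
2^4 ≡ 4^2 = 16 (mod 19)
2^8 ≡ 16^2 = 256 ≡ 9 (mod 19)
2^16 ≡ 9^2 = 81 ≡ 5 (mod 19)
2^32 ≡ 5^2 = 25 ≡ 6 (mod 19)
2^64 ≡ 6^2 = 36 ≡ 17 (mod 19)
2^128 ≡ 17^2 = 289 ≡ 4 (mod 19)
2^256 ≡ 4^2 = 16 (mod 19)
2^512 ≡ 16^2 = 256 ≡ 9 (mod 19)
2^576 = 2^512 * 2^64 ≡ 9 * 17 (mod 19).
9 * 17 = 153 ≡ 1 (mod 19).

1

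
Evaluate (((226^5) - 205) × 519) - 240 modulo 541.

(226)^5 ≡ 76 (mod 541)
76 - 205 = -129 ≡ 412 (mod 541)
412 × 519 = 213828 ≡ 133 (mod 541)
133 - 240 = -107 ≡ 434 (mod 541)

434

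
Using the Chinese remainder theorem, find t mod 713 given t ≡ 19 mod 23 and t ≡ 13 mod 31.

23⁻¹ mod 31: 23*27 ≡ 1 (mod 31), so 23⁻¹ ≡ 27.
t = 19 + 23*((13 − 19)*27 mod 31) = 19 + 23*24 = 571.

571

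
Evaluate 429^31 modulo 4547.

3833

By square-and-multiply:
31 in binary is 11111, i.e. 31 = 16 + 8 + 4 + 2 + 1.
429^1 ≡ 429 (mod 4547)
429^2 ≡ 429^2 = 184041 ≡ 2161 (mod 4547)
429^4 ≡ 2161^2 = 4669921 ≡ 152 (mod 4547)
429^8 ≡ 152^2 = 23104 ≡ 369 (mod 4547)
429^16 ≡ 369^2 = 136161 ≡ 4298 (mod 4547)
429^31 = 429^16 · 429^8 · 429^4 · 429^2 · 429^1 ≡ 4298 · 369 · 152 · 2161 · 429 (mod 4547).
Accumulate the product:
4298 · 369 = 1585962 ≡ 3606
3606 · 152 = 548112 ≡ 2472
2472 · 2161 = 5341992 ≡ 3814
3814 · 429 = 1636206 ≡ 3833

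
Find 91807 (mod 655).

107

91807 = 140·655 + 107, so 91807 ≡ 107 (mod 655).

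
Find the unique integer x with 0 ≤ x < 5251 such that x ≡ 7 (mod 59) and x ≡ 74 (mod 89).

59⁻¹ mod 89: 59*86 ≡ 1 (mod 89), so 59⁻¹ ≡ 86.
x = 7 + 59*((74 − 7)*86 mod 89) = 7 + 59*66 = 3901.

3901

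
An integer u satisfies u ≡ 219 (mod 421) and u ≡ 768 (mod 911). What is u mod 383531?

210298

421⁻¹ mod 911: 421*132 ≡ 1 (mod 911), so 421⁻¹ ≡ 132.
u = 219 + 421*((768 − 219)*132 mod 911) = 219 + 421*499 = 210298.
Check: 210298 mod 421 = 219, 210298 mod 911 = 768. ✓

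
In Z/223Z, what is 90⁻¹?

Run the extended Euclidean algorithm:
223 = 2*90 + 43
90 = 2*43 + 4
43 = 10*4 + 3
4 = 1*3 + 1
3 = 3*1 + 0
gcd(90, 223) = 1, so the inverse exists.
Bézout: 1 = −23*223 + 57*90.
So 90⁻¹ ≡ 57 (mod 223).

57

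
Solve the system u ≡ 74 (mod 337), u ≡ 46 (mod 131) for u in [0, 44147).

337⁻¹ mod 131: 337*7 ≡ 1 (mod 131), so 337⁻¹ ≡ 7.
u = 74 + 337*((46 − 74)*7 mod 131) = 74 + 337*66 = 22316.

22316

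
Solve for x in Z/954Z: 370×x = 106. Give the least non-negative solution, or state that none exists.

gcd(370, 954) = 2, and 2 | 106, so solutions exist.
Divide through by 2: 185×x = 53 (mod 477).
185⁻¹ ≡ 263 (mod 477).
x ≡ 263×53 ≡ 106 (mod 477).
The smallest non-negative solution is x = 106.

106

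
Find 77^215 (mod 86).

215 in binary is 11010111, i.e. 215 = 128 + 64 + 16 + 4 + 2 + 1.
77^1 ≡ 77 (mod 86)
77^2 ≡ 77^2 = 5929 ≡ 81 (mod 86)
77^4 ≡ 81^2 = 6561 ≡ 25 (mod 86)
77^8 ≡ 25^2 = 625 ≡ 23 (mod 86)
77^16 ≡ 23^2 = 529 ≡ 13 (mod 86)
77^32 ≡ 13^2 = 169 ≡ 83 (mod 86)
77^64 ≡ 83^2 = 6889 ≡ 9 (mod 86)
77^128 ≡ 9^2 = 81 (mod 86)
77^215 = 77^128 · 77^64 · 77^16 · 77^4 · 77^2 · 77^1 ≡ 81 · 9 · 13 · 25 · 81 · 77 (mod 86).
Accumulate the product:
81 · 9 = 729 ≡ 41
41 · 13 = 533 ≡ 17
17 · 25 = 425 ≡ 81
81 · 81 = 6561 ≡ 25
25 · 77 = 1925 ≡ 33

33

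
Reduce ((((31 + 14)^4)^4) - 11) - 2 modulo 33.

32

31 + 14 = 45 ≡ 12 (mod 33)
(12)^4 ≡ 12 (mod 33)
(12)^4 ≡ 12 (mod 33)
12 - 11 = 1
1 - 2 = -1 ≡ 32 (mod 33)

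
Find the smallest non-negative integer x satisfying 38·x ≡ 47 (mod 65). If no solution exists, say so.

gcd(38, 65) = 1, so a unique solution mod 65 exists.
38⁻¹ ≡ 12 (mod 65).
x ≡ 12·47 ≡ 44 (mod 65).

44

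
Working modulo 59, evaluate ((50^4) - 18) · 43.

(50)^4 ≡ 12 (mod 59)
12 - 18 = -6 ≡ 53 (mod 59)
53 · 43 = 2279 ≡ 37 (mod 59)

37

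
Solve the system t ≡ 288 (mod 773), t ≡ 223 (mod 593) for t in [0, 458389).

773⁻¹ mod 593: 773×537 ≡ 1 (mod 593), so 773⁻¹ ≡ 537.
t = 288 + 773×((223 − 288)×537 mod 593) = 288 + 773×82 = 63674.
Check: 63674 mod 773 = 288, 63674 mod 593 = 223. ✓

63674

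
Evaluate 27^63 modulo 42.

Compute successive squares:
27^1 ≡ 27 (mod 42)
27^2 ≡ 27^2 = 729 ≡ 15 (mod 42)
27^4 ≡ 15^2 = 225 ≡ 15 (mod 42)
27^8 ≡ 15^2 = 225 ≡ 15 (mod 42)
27^16 ≡ 15^2 = 225 ≡ 15 (mod 42)
27^32 ≡ 15^2 = 225 ≡ 15 (mod 42)
27^63 = 27^32 × 27^16 × 27^8 × 27^4 × 27^2 × 27^1 ≡ 15 × 15 × 15 × 15 × 15 × 27 (mod 42).
Accumulate the product:
15 × 15 = 225 ≡ 15
15 × 15 = 225 ≡ 15
15 × 15 = 225 ≡ 15
15 × 15 = 225 ≡ 15
15 × 27 = 405 ≡ 27

27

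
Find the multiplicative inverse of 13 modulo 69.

Run the extended Euclidean algorithm:
69 = 5×13 + 4
13 = 3×4 + 1
4 = 4×1 + 0
gcd(13, 69) = 1, so the inverse exists.
Back-substitute for 1:
1 = 1×13 − 3×4
  = −3×69 + 16×13
So 13⁻¹ ≡ 16 (mod 69).

16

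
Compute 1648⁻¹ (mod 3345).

3345 = 2×1648 + 49
1648 = 33×49 + 31
49 = 1×31 + 18
31 = 1×18 + 13
18 = 1×13 + 5
13 = 2×5 + 3
5 = 1×3 + 2
3 = 1×2 + 1
2 = 2×1 + 0
gcd(1648, 3345) = 1, so the inverse exists.
Back-substitute for 1:
1 = 1×3 − 1×2
  = −1×5 + 2×3
  = 2×13 − 5×5
  = −5×18 + 7×13
  = 7×31 − 12×18
  = −12×49 + 19×31
  = 19×1648 − 639×49
  = −639×3345 + 1297×1648
So 1648⁻¹ ≡ 1297 (mod 3345).

1297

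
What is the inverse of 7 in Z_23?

By the extended Euclidean algorithm:
23 = 3×7 + 2
7 = 3×2 + 1
2 = 2×1 + 0
gcd(7, 23) = 1, so the inverse exists.
Back-substitute for 1:
1 = 1×7 − 3×2
  = −3×23 + 10×7
So 7⁻¹ ≡ 10 (mod 23).

10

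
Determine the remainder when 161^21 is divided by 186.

21 in binary is 10101, i.e. 21 = 16 + 4 + 1.
161^1 ≡ 161 (mod 186)
161^2 ≡ 161^2 = 25921 ≡ 67 (mod 186)
161^4 ≡ 67^2 = 4489 ≡ 25 (mod 186)
161^8 ≡ 25^2 = 625 ≡ 67 (mod 186)
161^16 ≡ 67^2 = 4489 ≡ 25 (mod 186)
161^21 = 161^16 · 161^4 · 161^1 ≡ 25 · 25 · 161 (mod 186).
Accumulate the product:
25 · 25 = 625 ≡ 67
67 · 161 = 10787 ≡ 185

185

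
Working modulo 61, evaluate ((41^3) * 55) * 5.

(41)^3 ≡ 52 (mod 61)
52 * 55 = 2860 ≡ 54 (mod 61)
54 * 5 = 270 ≡ 26 (mod 61)

26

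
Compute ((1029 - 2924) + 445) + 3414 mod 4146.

1964

1029 - 2924 = -1895 ≡ 2251 (mod 4146)
2251 + 445 = 2696
2696 + 3414 = 6110 ≡ 1964 (mod 4146)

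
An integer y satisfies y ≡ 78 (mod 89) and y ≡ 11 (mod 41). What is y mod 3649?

790

89⁻¹ mod 41: 89*6 ≡ 1 (mod 41), so 89⁻¹ ≡ 6.
y = 78 + 89*((11 − 78)*6 mod 41) = 78 + 89*8 = 790.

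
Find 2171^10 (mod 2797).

Compute successive squares:
10 in binary is 1010, i.e. 10 = 8 + 2.
2171^1 ≡ 2171 (mod 2797)
2171^2 ≡ 2171^2 = 4713241 ≡ 296 (mod 2797)
2171^4 ≡ 296^2 = 87616 ≡ 909 (mod 2797)
2171^8 ≡ 909^2 = 826281 ≡ 1166 (mod 2797)
2171^10 = 2171^8 · 2171^2 ≡ 1166 · 296 (mod 2797).
1166 · 296 = 345136 ≡ 1105 (mod 2797).

1105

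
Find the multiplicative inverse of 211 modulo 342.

295

342 = 1·211 + 131
211 = 1·131 + 80
131 = 1·80 + 51
80 = 1·51 + 29
51 = 1·29 + 22
29 = 1·22 + 7
22 = 3·7 + 1
7 = 7·1 + 0
gcd(211, 342) = 1, so the inverse exists.
Back-substitute for 1:
1 = 1·22 − 3·7
  = −3·29 + 4·22
  = 4·51 − 7·29
  = −7·80 + 11·51
  = 11·131 − 18·80
  = −18·211 + 29·131
  = 29·342 − 47·211
So 211⁻¹ ≡ −47 ≡ 295 (mod 342).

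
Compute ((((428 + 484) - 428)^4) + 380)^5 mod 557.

428 + 484 = 912 ≡ 355 (mod 557)
355 - 428 = -73 ≡ 484 (mod 557)
(484)^4 ≡ 153 (mod 557)
153 + 380 = 533
(533)^5 ≡ 248 (mod 557)

248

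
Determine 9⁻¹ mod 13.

Run the extended Euclidean algorithm:
13 = 1·9 + 4
9 = 2·4 + 1
4 = 4·1 + 0
gcd(9, 13) = 1, so the inverse exists.
Bézout: 1 = −2·13 + 3·9.
So 9⁻¹ ≡ 3 (mod 13).

3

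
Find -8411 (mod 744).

517

-8411 = -12*744 + 517, so -8411 ≡ 517 (mod 744).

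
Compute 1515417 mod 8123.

1515417 = 186×8123 + 4539, so 1515417 ≡ 4539 (mod 8123).

4539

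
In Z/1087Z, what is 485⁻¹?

Apply the Euclidean algorithm and back-substitute:
1087 = 2·485 + 117
485 = 4·117 + 17
117 = 6·17 + 15
17 = 1·15 + 2
15 = 7·2 + 1
2 = 2·1 + 0
gcd(485, 1087) = 1, so the inverse exists.
Back-substitute for 1:
1 = 1·15 − 7·2
  = −7·17 + 8·15
  = 8·117 − 55·17
  = −55·485 + 228·117
  = 228·1087 − 511·485
So 485⁻¹ ≡ −511 ≡ 576 (mod 1087).

576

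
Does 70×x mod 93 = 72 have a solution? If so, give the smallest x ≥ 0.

9

gcd(70, 93) = 1, so a unique solution mod 93 exists.
70⁻¹ ≡ 4 (mod 93).
x ≡ 4×72 ≡ 9 (mod 93).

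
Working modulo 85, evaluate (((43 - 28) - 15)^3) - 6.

43 - 28 = 15
15 - 15 = 0
(0)^3 ≡ 0 (mod 85)
0 - 6 = -6 ≡ 79 (mod 85)

79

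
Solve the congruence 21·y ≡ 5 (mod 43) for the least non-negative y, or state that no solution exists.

gcd(21, 43) = 1, so a unique solution mod 43 exists.
21⁻¹ ≡ 41 (mod 43).
y ≡ 41·5 ≡ 33 (mod 43).

33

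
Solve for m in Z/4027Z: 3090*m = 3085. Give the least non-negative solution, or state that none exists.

gcd(3090, 4027) = 1, so a unique solution mod 4027 exists.
3090⁻¹ ≡ 765 (mod 4027).
m ≡ 765*3085 ≡ 203 (mod 4027).

203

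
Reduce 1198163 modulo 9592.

8755

1198163 = 124×9592 + 8755, so 1198163 ≡ 8755 (mod 9592).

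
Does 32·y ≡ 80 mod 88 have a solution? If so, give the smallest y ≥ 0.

8

gcd(32, 88) = 8, and 8 | 80, so solutions exist.
Divide through by 8: 4·y ≡ 10 mod 11.
4⁻¹ ≡ 3 (mod 11).
y ≡ 3·10 ≡ 8 (mod 11).
The smallest non-negative solution is y = 8.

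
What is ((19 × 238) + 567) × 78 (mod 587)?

130

19 × 238 = 4522 ≡ 413 (mod 587)
413 + 567 = 980 ≡ 393 (mod 587)
393 × 78 = 30654 ≡ 130 (mod 587)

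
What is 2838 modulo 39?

2838 = 72×39 + 30, so 2838 ≡ 30 (mod 39).

30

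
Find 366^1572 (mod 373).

215

Using repeated squaring:
1572 in binary is 11000100100, i.e. 1572 = 1024 + 512 + 32 + 4.
366^1 ≡ 366 (mod 373)
366^2 ≡ 366^2 = 133956 ≡ 49 (mod 373)
366^4 ≡ 49^2 = 2401 ≡ 163 (mod 373)
366^8 ≡ 163^2 = 26569 ≡ 86 (mod 373)
366^16 ≡ 86^2 = 7396 ≡ 309 (mod 373)
366^32 ≡ 309^2 = 95481 ≡ 366 (mod 373)
366^64 ≡ 366^2 = 133956 ≡ 49 (mod 373)
366^128 ≡ 49^2 = 2401 ≡ 163 (mod 373)
366^256 ≡ 163^2 = 26569 ≡ 86 (mod 373)
366^512 ≡ 86^2 = 7396 ≡ 309 (mod 373)
366^1024 ≡ 309^2 = 95481 ≡ 366 (mod 373)
366^1572 = 366^1024 × 366^512 × 366^32 × 366^4 ≡ 366 × 309 × 366 × 163 (mod 373).
Accumulate the product:
366 × 309 = 113094 ≡ 75
75 × 366 = 27450 ≡ 221
221 × 163 = 36023 ≡ 215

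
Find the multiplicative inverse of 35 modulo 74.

By the extended Euclidean algorithm:
74 = 2*35 + 4
35 = 8*4 + 3
4 = 1*3 + 1
3 = 3*1 + 0
gcd(35, 74) = 1, so the inverse exists.
Back-substitute for 1:
1 = 1*4 − 1*3
  = −1*35 + 9*4
  = 9*74 − 19*35
So 35⁻¹ ≡ −19 ≡ 55 (mod 74).

55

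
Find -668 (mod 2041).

1373

-668 = -1*2041 + 1373, so -668 ≡ 1373 (mod 2041).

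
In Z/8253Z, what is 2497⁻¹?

Apply the Euclidean algorithm and back-substitute:
8253 = 3×2497 + 762
2497 = 3×762 + 211
762 = 3×211 + 129
211 = 1×129 + 82
129 = 1×82 + 47
82 = 1×47 + 35
47 = 1×35 + 12
35 = 2×12 + 11
12 = 1×11 + 1
11 = 11×1 + 0
gcd(2497, 8253) = 1, so the inverse exists.
Back-substitute for 1:
1 = 1×12 − 1×11
  = −1×35 + 3×12
  = 3×47 − 4×35
  = −4×82 + 7×47
  = 7×129 − 11×82
  = −11×211 + 18×129
  = 18×762 − 65×211
  = −65×2497 + 213×762
  = 213×8253 − 704×2497
So 2497⁻¹ ≡ −704 ≡ 7549 (mod 8253).

7549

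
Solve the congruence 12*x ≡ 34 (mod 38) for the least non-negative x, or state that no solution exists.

gcd(12, 38) = 2, and 2 | 34, so solutions exist.
Divide through by 2: 6*x ≡ 17 mod 19.
6⁻¹ ≡ 16 (mod 19).
x ≡ 16*17 ≡ 6 (mod 19).
The smallest non-negative solution is x = 6.

6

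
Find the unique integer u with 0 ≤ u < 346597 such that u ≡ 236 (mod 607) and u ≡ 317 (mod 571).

607⁻¹ mod 571: 607·460 ≡ 1 (mod 571), so 607⁻¹ ≡ 460.
u = 236 + 607·((317 − 236)·460 mod 571) = 236 + 607·145 = 88251.

88251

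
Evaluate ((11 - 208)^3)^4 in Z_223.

128

11 - 208 = -197 ≡ 26 (mod 223)
(26)^3 ≡ 182 (mod 223)
(182)^4 ≡ 128 (mod 223)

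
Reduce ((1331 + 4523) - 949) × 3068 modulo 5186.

3954

1331 + 4523 = 5854 ≡ 668 (mod 5186)
668 - 949 = -281 ≡ 4905 (mod 5186)
4905 × 3068 = 15048540 ≡ 3954 (mod 5186)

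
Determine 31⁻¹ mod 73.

Apply the Euclidean algorithm and back-substitute:
73 = 2*31 + 11
31 = 2*11 + 9
11 = 1*9 + 2
9 = 4*2 + 1
2 = 2*1 + 0
gcd(31, 73) = 1, so the inverse exists.
Back-substitute for 1:
1 = 1*9 − 4*2
  = −4*11 + 5*9
  = 5*31 − 14*11
  = −14*73 + 33*31
So 31⁻¹ ≡ 33 (mod 73).

33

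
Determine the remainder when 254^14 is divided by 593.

568

Compute successive squares:
254^1 ≡ 254 (mod 593)
254^2 ≡ 254^2 = 64516 ≡ 472 (mod 593)
254^4 ≡ 472^2 = 222784 ≡ 409 (mod 593)
254^8 ≡ 409^2 = 167281 ≡ 55 (mod 593)
254^14 = 254^8 × 254^4 × 254^2 ≡ 55 × 409 × 472 (mod 593).
Accumulate the product:
55 × 409 = 22495 ≡ 554
554 × 472 = 261488 ≡ 568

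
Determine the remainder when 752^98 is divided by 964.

572

98 in binary is 1100010, i.e. 98 = 64 + 32 + 2.
752^1 ≡ 752 (mod 964)
752^2 ≡ 752^2 = 565504 ≡ 600 (mod 964)
752^4 ≡ 600^2 = 360000 ≡ 428 (mod 964)
752^8 ≡ 428^2 = 183184 ≡ 24 (mod 964)
752^16 ≡ 24^2 = 576 (mod 964)
752^32 ≡ 576^2 = 331776 ≡ 160 (mod 964)
752^64 ≡ 160^2 = 25600 ≡ 536 (mod 964)
752^98 = 752^64 * 752^32 * 752^2 ≡ 536 * 160 * 600 (mod 964).
Accumulate the product:
536 * 160 = 85760 ≡ 928
928 * 600 = 556800 ≡ 572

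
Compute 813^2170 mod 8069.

Using repeated squaring:
2170 in binary is 100001111010, i.e. 2170 = 2048 + 64 + 32 + 16 + 8 + 2.
813^1 ≡ 813 (mod 8069)
813^2 ≡ 813^2 = 660969 ≡ 7380 (mod 8069)
813^4 ≡ 7380^2 = 54464400 ≡ 6719 (mod 8069)
813^8 ≡ 6719^2 = 45144961 ≡ 6975 (mod 8069)
813^16 ≡ 6975^2 = 48650625 ≡ 2624 (mod 8069)
813^32 ≡ 2624^2 = 6885376 ≡ 2519 (mod 8069)
813^64 ≡ 2519^2 = 6345361 ≡ 3127 (mod 8069)
813^128 ≡ 3127^2 = 9778129 ≡ 6570 (mod 8069)
813^256 ≡ 6570^2 = 43164900 ≡ 3819 (mod 8069)
813^512 ≡ 3819^2 = 14584761 ≡ 4078 (mod 8069)
813^1024 ≡ 4078^2 = 16630084 ≡ 7944 (mod 8069)
813^2048 ≡ 7944^2 = 63107136 ≡ 7556 (mod 8069)
813^2170 = 813^2048 · 813^64 · 813^32 · 813^16 · 813^8 · 813^2 ≡ 7556 · 3127 · 2519 · 2624 · 6975 · 7380 (mod 8069).
Accumulate the product:
7556 · 3127 = 23627612 ≡ 1580
1580 · 2519 = 3980020 ≡ 2003
2003 · 2624 = 5255872 ≡ 2953
2953 · 6975 = 20597175 ≡ 5087
5087 · 7380 = 37542060 ≡ 5072

5072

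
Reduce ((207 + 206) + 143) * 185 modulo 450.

260

207 + 206 = 413
413 + 143 = 556 ≡ 106 (mod 450)
106 * 185 = 19610 ≡ 260 (mod 450)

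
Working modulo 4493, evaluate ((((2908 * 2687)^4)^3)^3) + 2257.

1176

2908 * 2687 = 7813796 ≡ 469 (mod 4493)
(469)^4 ≡ 2472 (mod 4493)
(2472)^3 ≡ 1157 (mod 4493)
(1157)^3 ≡ 3412 (mod 4493)
3412 + 2257 = 5669 ≡ 1176 (mod 4493)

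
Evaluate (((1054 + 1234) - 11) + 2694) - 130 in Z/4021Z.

820

1054 + 1234 = 2288
2288 - 11 = 2277
2277 + 2694 = 4971 ≡ 950 (mod 4021)
950 - 130 = 820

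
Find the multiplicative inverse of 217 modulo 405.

By the extended Euclidean algorithm:
405 = 1*217 + 188
217 = 1*188 + 29
188 = 6*29 + 14
29 = 2*14 + 1
14 = 14*1 + 0
gcd(217, 405) = 1, so the inverse exists.
Back-substitute for 1:
1 = 1*29 − 2*14
  = −2*188 + 13*29
  = 13*217 − 15*188
  = −15*405 + 28*217
So 217⁻¹ ≡ 28 (mod 405).

28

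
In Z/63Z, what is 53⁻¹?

44

Run the extended Euclidean algorithm:
63 = 1*53 + 10
53 = 5*10 + 3
10 = 3*3 + 1
3 = 3*1 + 0
gcd(53, 63) = 1, so the inverse exists.
Back-substitute for 1:
1 = 1*10 − 3*3
  = −3*53 + 16*10
  = 16*63 − 19*53
So 53⁻¹ ≡ −19 ≡ 44 (mod 63).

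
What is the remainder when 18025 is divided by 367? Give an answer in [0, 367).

18025 = 49×367 + 42, so 18025 ≡ 42 (mod 367).

42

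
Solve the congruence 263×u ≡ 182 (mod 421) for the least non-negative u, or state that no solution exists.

gcd(263, 421) = 1, so a unique solution mod 421 exists.
263⁻¹ ≡ 413 (mod 421).
u ≡ 413×182 ≡ 228 (mod 421).

228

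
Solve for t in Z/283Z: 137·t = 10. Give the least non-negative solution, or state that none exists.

155

gcd(137, 283) = 1, so a unique solution mod 283 exists.
137⁻¹ ≡ 157 (mod 283).
t ≡ 157·10 ≡ 155 (mod 283).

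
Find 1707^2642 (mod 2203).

By square-and-multiply:
1707^1 ≡ 1707 (mod 2203)
1707^2 ≡ 1707^2 = 2913849 ≡ 1483 (mod 2203)
1707^4 ≡ 1483^2 = 2199289 ≡ 695 (mod 2203)
1707^8 ≡ 695^2 = 483025 ≡ 568 (mod 2203)
1707^16 ≡ 568^2 = 322624 ≡ 986 (mod 2203)
1707^32 ≡ 986^2 = 972196 ≡ 673 (mod 2203)
1707^64 ≡ 673^2 = 452929 ≡ 1314 (mod 2203)
1707^128 ≡ 1314^2 = 1726596 ≡ 1647 (mod 2203)
1707^256 ≡ 1647^2 = 2712609 ≡ 716 (mod 2203)
1707^512 ≡ 716^2 = 512656 ≡ 1560 (mod 2203)
1707^1024 ≡ 1560^2 = 2433600 ≡ 1488 (mod 2203)
1707^2048 ≡ 1488^2 = 2214144 ≡ 129 (mod 2203)
1707^2642 = 1707^2048 · 1707^512 · 1707^64 · 1707^16 · 1707^2 ≡ 129 · 1560 · 1314 · 986 · 1483 (mod 2203).
Accumulate the product:
129 · 1560 = 201240 ≡ 767
767 · 1314 = 1007838 ≡ 1067
1067 · 986 = 1052062 ≡ 1231
1231 · 1483 = 1825573 ≡ 1489

1489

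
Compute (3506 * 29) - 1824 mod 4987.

110

3506 * 29 = 101674 ≡ 1934 (mod 4987)
1934 - 1824 = 110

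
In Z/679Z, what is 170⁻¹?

By the extended Euclidean algorithm:
679 = 3*170 + 169
170 = 1*169 + 1
169 = 169*1 + 0
gcd(170, 679) = 1, so the inverse exists.
Bézout: 1 = −1*679 + 4*170.
So 170⁻¹ ≡ 4 (mod 679).

4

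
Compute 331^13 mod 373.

232

13 in binary is 1101, i.e. 13 = 8 + 4 + 1.
331^1 ≡ 331 (mod 373)
331^2 ≡ 331^2 = 109561 ≡ 272 (mod 373)
331^4 ≡ 272^2 = 73984 ≡ 130 (mod 373)
331^8 ≡ 130^2 = 16900 ≡ 115 (mod 373)
331^13 = 331^8 × 331^4 × 331^1 ≡ 115 × 130 × 331 (mod 373).
Accumulate the product:
115 × 130 = 14950 ≡ 30
30 × 331 = 9930 ≡ 232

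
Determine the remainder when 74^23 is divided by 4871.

74^1 ≡ 74 (mod 4871)
74^2 ≡ 74^2 = 5476 ≡ 605 (mod 4871)
74^4 ≡ 605^2 = 366025 ≡ 700 (mod 4871)
74^8 ≡ 700^2 = 490000 ≡ 2900 (mod 4871)
74^16 ≡ 2900^2 = 8410000 ≡ 2654 (mod 4871)
74^23 = 74^16 × 74^4 × 74^2 × 74^1 ≡ 2654 × 700 × 605 × 74 (mod 4871).
Accumulate the product:
2654 × 700 = 1857800 ≡ 1949
1949 × 605 = 1179145 ≡ 363
363 × 74 = 26862 ≡ 2507

2507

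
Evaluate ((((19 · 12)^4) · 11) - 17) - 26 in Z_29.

19 · 12 = 228 ≡ 25 (mod 29)
(25)^4 ≡ 24 (mod 29)
24 · 11 = 264 ≡ 3 (mod 29)
3 - 17 = -14 ≡ 15 (mod 29)
15 - 26 = -11 ≡ 18 (mod 29)

18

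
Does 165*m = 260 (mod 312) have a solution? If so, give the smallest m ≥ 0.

no solution

gcd(165, 312) = 3, and 3 does not divide 260.
So the congruence has no solution.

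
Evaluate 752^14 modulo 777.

Using repeated squaring:
752^1 ≡ 752 (mod 777)
752^2 ≡ 752^2 = 565504 ≡ 625 (mod 777)
752^4 ≡ 625^2 = 390625 ≡ 571 (mod 777)
752^8 ≡ 571^2 = 326041 ≡ 478 (mod 777)
752^14 = 752^8 * 752^4 * 752^2 ≡ 478 * 571 * 625 (mod 777).
Accumulate the product:
478 * 571 = 272938 ≡ 211
211 * 625 = 131875 ≡ 562

562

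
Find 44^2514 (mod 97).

47

Compute successive squares:
2514 in binary is 100111010010, i.e. 2514 = 2048 + 256 + 128 + 64 + 16 + 2.
44^1 ≡ 44 (mod 97)
44^2 ≡ 44^2 = 1936 ≡ 93 (mod 97)
44^4 ≡ 93^2 = 8649 ≡ 16 (mod 97)
44^8 ≡ 16^2 = 256 ≡ 62 (mod 97)
44^16 ≡ 62^2 = 3844 ≡ 61 (mod 97)
44^32 ≡ 61^2 = 3721 ≡ 35 (mod 97)
44^64 ≡ 35^2 = 1225 ≡ 61 (mod 97)
44^128 ≡ 61^2 = 3721 ≡ 35 (mod 97)
44^256 ≡ 35^2 = 1225 ≡ 61 (mod 97)
44^512 ≡ 61^2 = 3721 ≡ 35 (mod 97)
44^1024 ≡ 35^2 = 1225 ≡ 61 (mod 97)
44^2048 ≡ 61^2 = 3721 ≡ 35 (mod 97)
44^2514 = 44^2048 · 44^256 · 44^128 · 44^64 · 44^16 · 44^2 ≡ 35 · 61 · 35 · 61 · 61 · 93 (mod 97).
Accumulate the product:
35 · 61 = 2135 ≡ 1
1 · 35 = 35
35 · 61 = 2135 ≡ 1
1 · 61 = 61
61 · 93 = 5673 ≡ 47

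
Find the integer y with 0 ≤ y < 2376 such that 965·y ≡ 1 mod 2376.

293

2376 = 2·965 + 446
965 = 2·446 + 73
446 = 6·73 + 8
73 = 9·8 + 1
8 = 8·1 + 0
gcd(965, 2376) = 1, so the inverse exists.
Bézout: 1 = −119·2376 + 293·965.
So 965⁻¹ ≡ 293 (mod 2376).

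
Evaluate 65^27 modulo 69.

11

By square-and-multiply:
27 in binary is 11011, i.e. 27 = 16 + 8 + 2 + 1.
65^1 ≡ 65 (mod 69)
65^2 ≡ 65^2 = 4225 ≡ 16 (mod 69)
65^4 ≡ 16^2 = 256 ≡ 49 (mod 69)
65^8 ≡ 49^2 = 2401 ≡ 55 (mod 69)
65^16 ≡ 55^2 = 3025 ≡ 58 (mod 69)
65^27 = 65^16 · 65^8 · 65^2 · 65^1 ≡ 58 · 55 · 16 · 65 (mod 69).
Accumulate the product:
58 · 55 = 3190 ≡ 16
16 · 16 = 256 ≡ 49
49 · 65 = 3185 ≡ 11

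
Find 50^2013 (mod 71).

50^1 ≡ 50 (mod 71)
50^2 ≡ 50^2 = 2500 ≡ 15 (mod 71)
50^4 ≡ 15^2 = 225 ≡ 12 (mod 71)
50^8 ≡ 12^2 = 144 ≡ 2 (mod 71)
50^16 ≡ 2^2 = 4 (mod 71)
50^32 ≡ 4^2 = 16 (mod 71)
50^64 ≡ 16^2 = 256 ≡ 43 (mod 71)
50^128 ≡ 43^2 = 1849 ≡ 3 (mod 71)
50^256 ≡ 3^2 = 9 (mod 71)
50^512 ≡ 9^2 = 81 ≡ 10 (mod 71)
50^1024 ≡ 10^2 = 100 ≡ 29 (mod 71)
50^2013 = 50^1024 · 50^512 · 50^256 · 50^128 · 50^64 · 50^16 · 50^8 · 50^4 · 50^1 ≡ 29 · 10 · 9 · 3 · 43 · 4 · 2 · 12 · 50 (mod 71).
Accumulate the product:
29 · 10 = 290 ≡ 6
6 · 9 = 54
54 · 3 = 162 ≡ 20
20 · 43 = 860 ≡ 8
8 · 4 = 32
32 · 2 = 64
64 · 12 = 768 ≡ 58
58 · 50 = 2900 ≡ 60

60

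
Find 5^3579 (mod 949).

554

Using repeated squaring:
5^1 ≡ 5 (mod 949)
5^2 ≡ 5^2 = 25 (mod 949)
5^4 ≡ 25^2 = 625 (mod 949)
5^8 ≡ 625^2 = 390625 ≡ 586 (mod 949)
5^16 ≡ 586^2 = 343396 ≡ 807 (mod 949)
5^32 ≡ 807^2 = 651249 ≡ 235 (mod 949)
5^64 ≡ 235^2 = 55225 ≡ 183 (mod 949)
5^128 ≡ 183^2 = 33489 ≡ 274 (mod 949)
5^256 ≡ 274^2 = 75076 ≡ 105 (mod 949)
5^512 ≡ 105^2 = 11025 ≡ 586 (mod 949)
5^1024 ≡ 586^2 = 343396 ≡ 807 (mod 949)
5^2048 ≡ 807^2 = 651249 ≡ 235 (mod 949)
5^3579 = 5^2048 · 5^1024 · 5^256 · 5^128 · 5^64 · 5^32 · 5^16 · 5^8 · 5^2 · 5^1 ≡ 235 · 807 · 105 · 274 · 183 · 235 · 807 · 586 · 25 · 5 (mod 949).
Accumulate the product:
235 · 807 = 189645 ≡ 794
794 · 105 = 83370 ≡ 807
807 · 274 = 221118 ≡ 1
1 · 183 = 183
183 · 235 = 43005 ≡ 300
300 · 807 = 242100 ≡ 105
105 · 586 = 61530 ≡ 794
794 · 25 = 19850 ≡ 870
870 · 5 = 4350 ≡ 554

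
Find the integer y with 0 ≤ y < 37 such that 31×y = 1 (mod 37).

6

37 = 1·31 + 6
31 = 5·6 + 1
6 = 6·1 + 0
gcd(31, 37) = 1, so the inverse exists.
Bézout: 1 = −5·37 + 6·31.
So 31⁻¹ ≡ 6 (mod 37).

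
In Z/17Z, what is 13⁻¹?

4

By the extended Euclidean algorithm:
17 = 1·13 + 4
13 = 3·4 + 1
4 = 4·1 + 0
gcd(13, 17) = 1, so the inverse exists.
Back-substitute for 1:
1 = 1·13 − 3·4
  = −3·17 + 4·13
So 13⁻¹ ≡ 4 (mod 17).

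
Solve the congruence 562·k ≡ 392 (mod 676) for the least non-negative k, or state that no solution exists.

gcd(562, 676) = 2, and 2 | 392, so solutions exist.
Divide through by 2: 281·k mod 338 = 196.
281⁻¹ ≡ 83 (mod 338).
k ≡ 83·196 ≡ 44 (mod 338).
The smallest non-negative solution is k = 44.

44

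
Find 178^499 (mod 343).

Compute successive squares:
499 in binary is 111110011, i.e. 499 = 256 + 128 + 64 + 32 + 16 + 2 + 1.
178^1 ≡ 178 (mod 343)
178^2 ≡ 178^2 = 31684 ≡ 128 (mod 343)
178^4 ≡ 128^2 = 16384 ≡ 263 (mod 343)
178^8 ≡ 263^2 = 69169 ≡ 226 (mod 343)
178^16 ≡ 226^2 = 51076 ≡ 312 (mod 343)
178^32 ≡ 312^2 = 97344 ≡ 275 (mod 343)
178^64 ≡ 275^2 = 75625 ≡ 165 (mod 343)
178^128 ≡ 165^2 = 27225 ≡ 128 (mod 343)
178^256 ≡ 128^2 = 16384 ≡ 263 (mod 343)
178^499 = 178^256 * 178^128 * 178^64 * 178^32 * 178^16 * 178^2 * 178^1 ≡ 263 * 128 * 165 * 275 * 312 * 128 * 178 (mod 343).
Accumulate the product:
263 * 128 = 33664 ≡ 50
50 * 165 = 8250 ≡ 18
18 * 275 = 4950 ≡ 148
148 * 312 = 46176 ≡ 214
214 * 128 = 27392 ≡ 295
295 * 178 = 52510 ≡ 31

31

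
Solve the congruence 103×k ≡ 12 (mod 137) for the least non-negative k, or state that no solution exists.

48

gcd(103, 137) = 1, so a unique solution mod 137 exists.
103⁻¹ ≡ 4 (mod 137).
k ≡ 4×12 ≡ 48 (mod 137).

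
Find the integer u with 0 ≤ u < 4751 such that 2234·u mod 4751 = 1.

1108

4751 = 2*2234 + 283
2234 = 7*283 + 253
283 = 1*253 + 30
253 = 8*30 + 13
30 = 2*13 + 4
13 = 3*4 + 1
4 = 4*1 + 0
gcd(2234, 4751) = 1, so the inverse exists.
Bézout: 1 = −521*4751 + 1108*2234.
So 2234⁻¹ ≡ 1108 (mod 4751).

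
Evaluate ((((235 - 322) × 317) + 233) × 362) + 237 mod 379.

86

235 - 322 = -87 ≡ 292 (mod 379)
292 × 317 = 92564 ≡ 88 (mod 379)
88 + 233 = 321
321 × 362 = 116202 ≡ 228 (mod 379)
228 + 237 = 465 ≡ 86 (mod 379)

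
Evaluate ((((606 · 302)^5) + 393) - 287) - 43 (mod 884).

606 · 302 = 183012 ≡ 24 (mod 884)
(24)^5 ≡ 436 (mod 884)
436 + 393 = 829
829 - 287 = 542
542 - 43 = 499

499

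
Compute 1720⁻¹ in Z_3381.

745

Run the extended Euclidean algorithm:
3381 = 1*1720 + 1661
1720 = 1*1661 + 59
1661 = 28*59 + 9
59 = 6*9 + 5
9 = 1*5 + 4
5 = 1*4 + 1
4 = 4*1 + 0
gcd(1720, 3381) = 1, so the inverse exists.
Back-substitute for 1:
1 = 1*5 − 1*4
  = −1*9 + 2*5
  = 2*59 − 13*9
  = −13*1661 + 366*59
  = 366*1720 − 379*1661
  = −379*3381 + 745*1720
So 1720⁻¹ ≡ 745 (mod 3381).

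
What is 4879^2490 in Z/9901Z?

4568

Compute successive squares:
2490 in binary is 100110111010, i.e. 2490 = 2048 + 256 + 128 + 32 + 16 + 8 + 2.
4879^1 ≡ 4879 (mod 9901)
4879^2 ≡ 4879^2 = 23804641 ≡ 2637 (mod 9901)
4879^4 ≡ 2637^2 = 6953769 ≡ 3267 (mod 9901)
4879^8 ≡ 3267^2 = 10673289 ≡ 11 (mod 9901)
4879^16 ≡ 11^2 = 121 (mod 9901)
4879^32 ≡ 121^2 = 14641 ≡ 4740 (mod 9901)
4879^64 ≡ 4740^2 = 22467600 ≡ 2231 (mod 9901)
4879^128 ≡ 2231^2 = 4977361 ≡ 7059 (mod 9901)
4879^256 ≡ 7059^2 = 49829481 ≡ 7649 (mod 9901)
4879^512 ≡ 7649^2 = 58507201 ≡ 2192 (mod 9901)
4879^1024 ≡ 2192^2 = 4804864 ≡ 2879 (mod 9901)
4879^2048 ≡ 2879^2 = 8288641 ≡ 1504 (mod 9901)
4879^2490 = 4879^2048 × 4879^256 × 4879^128 × 4879^32 × 4879^16 × 4879^8 × 4879^2 ≡ 1504 × 7649 × 7059 × 4740 × 121 × 11 × 2637 (mod 9901).
Accumulate the product:
1504 × 7649 = 11504096 ≡ 9035
9035 × 7059 = 63778065 ≡ 5724
5724 × 4740 = 27131760 ≡ 3020
3020 × 121 = 365420 ≡ 8984
8984 × 11 = 98824 ≡ 9715
9715 × 2637 = 25618455 ≡ 4568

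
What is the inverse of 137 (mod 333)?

158

333 = 2*137 + 59
137 = 2*59 + 19
59 = 3*19 + 2
19 = 9*2 + 1
2 = 2*1 + 0
gcd(137, 333) = 1, so the inverse exists.
Bézout: 1 = −65*333 + 158*137.
So 137⁻¹ ≡ 158 (mod 333).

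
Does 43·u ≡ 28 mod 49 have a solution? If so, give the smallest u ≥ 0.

28

gcd(43, 49) = 1, so a unique solution mod 49 exists.
43⁻¹ ≡ 8 (mod 49).
u ≡ 8·28 ≡ 28 (mod 49).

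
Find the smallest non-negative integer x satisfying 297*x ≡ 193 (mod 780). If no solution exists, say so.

no solution

gcd(297, 780) = 3, and 3 does not divide 193.
So the congruence has no solution.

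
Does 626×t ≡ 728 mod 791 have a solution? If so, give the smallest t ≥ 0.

gcd(626, 791) = 1, so a unique solution mod 791 exists.
626⁻¹ ≡ 628 (mod 791).
t ≡ 628×728 ≡ 777 (mod 791).

777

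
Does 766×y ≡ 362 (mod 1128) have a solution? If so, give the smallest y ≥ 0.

563

gcd(766, 1128) = 2, and 2 | 362, so solutions exist.
Divide through by 2: 383×y = 181 (mod 564).
383⁻¹ ≡ 215 (mod 564).
y ≡ 215×181 ≡ 563 (mod 564).
The smallest non-negative solution is y = 563.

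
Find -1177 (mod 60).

-1177 = -20*60 + 23, so -1177 ≡ 23 (mod 60).

23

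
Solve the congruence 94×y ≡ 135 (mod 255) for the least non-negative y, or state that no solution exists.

15

gcd(94, 255) = 1, so a unique solution mod 255 exists.
94⁻¹ ≡ 19 (mod 255).
y ≡ 19×135 ≡ 15 (mod 255).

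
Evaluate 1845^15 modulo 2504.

15 in binary is 1111, i.e. 15 = 8 + 4 + 2 + 1.
1845^1 ≡ 1845 (mod 2504)
1845^2 ≡ 1845^2 = 3404025 ≡ 1089 (mod 2504)
1845^4 ≡ 1089^2 = 1185921 ≡ 1529 (mod 2504)
1845^8 ≡ 1529^2 = 2337841 ≡ 1609 (mod 2504)
1845^15 = 1845^8 · 1845^4 · 1845^2 · 1845^1 ≡ 1609 · 1529 · 1089 · 1845 (mod 2504).
Accumulate the product:
1609 · 1529 = 2460161 ≡ 1233
1233 · 1089 = 1342737 ≡ 593
593 · 1845 = 1094085 ≡ 2341

2341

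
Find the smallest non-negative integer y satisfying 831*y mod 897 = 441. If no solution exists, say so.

170

gcd(831, 897) = 3, and 3 | 441, so solutions exist.
Divide through by 3: 277*y ≡ 147 (mod 299).
277⁻¹ ≡ 231 (mod 299).
y ≡ 231*147 ≡ 170 (mod 299).
The smallest non-negative solution is y = 170.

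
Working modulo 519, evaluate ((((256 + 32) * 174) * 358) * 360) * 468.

261

256 + 32 = 288
288 * 174 = 50112 ≡ 288 (mod 519)
288 * 358 = 103104 ≡ 342 (mod 519)
342 * 360 = 123120 ≡ 117 (mod 519)
117 * 468 = 54756 ≡ 261 (mod 519)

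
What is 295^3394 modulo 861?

127

By square-and-multiply:
3394 in binary is 110101000010, i.e. 3394 = 2048 + 1024 + 256 + 64 + 2.
295^1 ≡ 295 (mod 861)
295^2 ≡ 295^2 = 87025 ≡ 64 (mod 861)
295^4 ≡ 64^2 = 4096 ≡ 652 (mod 861)
295^8 ≡ 652^2 = 425104 ≡ 631 (mod 861)
295^16 ≡ 631^2 = 398161 ≡ 379 (mod 861)
295^32 ≡ 379^2 = 143641 ≡ 715 (mod 861)
295^64 ≡ 715^2 = 511225 ≡ 652 (mod 861)
295^128 ≡ 652^2 = 425104 ≡ 631 (mod 861)
295^256 ≡ 631^2 = 398161 ≡ 379 (mod 861)
295^512 ≡ 379^2 = 143641 ≡ 715 (mod 861)
295^1024 ≡ 715^2 = 511225 ≡ 652 (mod 861)
295^2048 ≡ 652^2 = 425104 ≡ 631 (mod 861)
295^3394 = 295^2048 × 295^1024 × 295^256 × 295^64 × 295^2 ≡ 631 × 652 × 379 × 652 × 64 (mod 861).
Accumulate the product:
631 × 652 = 411412 ≡ 715
715 × 379 = 270985 ≡ 631
631 × 652 = 411412 ≡ 715
715 × 64 = 45760 ≡ 127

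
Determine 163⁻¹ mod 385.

Apply the Euclidean algorithm and back-substitute:
385 = 2·163 + 59
163 = 2·59 + 45
59 = 1·45 + 14
45 = 3·14 + 3
14 = 4·3 + 2
3 = 1·2 + 1
2 = 2·1 + 0
gcd(163, 385) = 1, so the inverse exists.
Bézout: 1 = −58·385 + 137·163.
So 163⁻¹ ≡ 137 (mod 385).

137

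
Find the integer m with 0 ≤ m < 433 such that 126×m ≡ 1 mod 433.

433 = 3*126 + 55
126 = 2*55 + 16
55 = 3*16 + 7
16 = 2*7 + 2
7 = 3*2 + 1
2 = 2*1 + 0
gcd(126, 433) = 1, so the inverse exists.
Bézout: 1 = 55*433 − 189*126.
So 126⁻¹ ≡ −189 ≡ 244 (mod 433).

244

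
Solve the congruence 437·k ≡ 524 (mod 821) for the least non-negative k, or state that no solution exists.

gcd(437, 821) = 1, so a unique solution mod 821 exists.
437⁻¹ ≡ 62 (mod 821).
k ≡ 62·524 ≡ 469 (mod 821).

469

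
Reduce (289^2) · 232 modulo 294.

214

(289)^2 ≡ 25 (mod 294)
25 · 232 = 5800 ≡ 214 (mod 294)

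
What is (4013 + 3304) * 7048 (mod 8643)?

4013 + 3304 = 7317
7317 * 7048 = 51570216 ≡ 6078 (mod 8643)

6078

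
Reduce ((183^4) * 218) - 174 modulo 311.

(183)^4 ≡ 160 (mod 311)
160 * 218 = 34880 ≡ 48 (mod 311)
48 - 174 = -126 ≡ 185 (mod 311)

185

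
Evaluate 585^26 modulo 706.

By square-and-multiply:
585^1 ≡ 585 (mod 706)
585^2 ≡ 585^2 = 342225 ≡ 521 (mod 706)
585^4 ≡ 521^2 = 271441 ≡ 337 (mod 706)
585^8 ≡ 337^2 = 113569 ≡ 609 (mod 706)
585^16 ≡ 609^2 = 370881 ≡ 231 (mod 706)
585^26 = 585^16 × 585^8 × 585^2 ≡ 231 × 609 × 521 (mod 706).
Accumulate the product:
231 × 609 = 140679 ≡ 185
185 × 521 = 96385 ≡ 369

369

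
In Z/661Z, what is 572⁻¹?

609

661 = 1×572 + 89
572 = 6×89 + 38
89 = 2×38 + 13
38 = 2×13 + 12
13 = 1×12 + 1
12 = 12×1 + 0
gcd(572, 661) = 1, so the inverse exists.
Bézout: 1 = 45×661 − 52×572.
So 572⁻¹ ≡ −52 ≡ 609 (mod 661).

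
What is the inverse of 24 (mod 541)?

Run the extended Euclidean algorithm:
541 = 22*24 + 13
24 = 1*13 + 11
13 = 1*11 + 2
11 = 5*2 + 1
2 = 2*1 + 0
gcd(24, 541) = 1, so the inverse exists.
Back-substitute for 1:
1 = 1*11 − 5*2
  = −5*13 + 6*11
  = 6*24 − 11*13
  = −11*541 + 248*24
So 24⁻¹ ≡ 248 (mod 541).

248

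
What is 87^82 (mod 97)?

By square-and-multiply:
82 in binary is 1010010, i.e. 82 = 64 + 16 + 2.
87^1 ≡ 87 (mod 97)
87^2 ≡ 87^2 = 7569 ≡ 3 (mod 97)
87^4 ≡ 3^2 = 9 (mod 97)
87^8 ≡ 9^2 = 81 (mod 97)
87^16 ≡ 81^2 = 6561 ≡ 62 (mod 97)
87^32 ≡ 62^2 = 3844 ≡ 61 (mod 97)
87^64 ≡ 61^2 = 3721 ≡ 35 (mod 97)
87^82 = 87^64 × 87^16 × 87^2 ≡ 35 × 62 × 3 (mod 97).
Accumulate the product:
35 × 62 = 2170 ≡ 36
36 × 3 = 108 ≡ 11

11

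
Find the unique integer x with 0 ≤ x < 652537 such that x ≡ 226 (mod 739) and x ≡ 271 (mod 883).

285480

739⁻¹ mod 883: 739·558 ≡ 1 (mod 883), so 739⁻¹ ≡ 558.
x = 226 + 739·((271 − 226)·558 mod 883) = 226 + 739·386 = 285480.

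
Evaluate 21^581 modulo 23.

17

By square-and-multiply:
21^1 ≡ 21 (mod 23)
21^2 ≡ 21^2 = 441 ≡ 4 (mod 23)
21^4 ≡ 4^2 = 16 (mod 23)
21^8 ≡ 16^2 = 256 ≡ 3 (mod 23)
21^16 ≡ 3^2 = 9 (mod 23)
21^32 ≡ 9^2 = 81 ≡ 12 (mod 23)
21^64 ≡ 12^2 = 144 ≡ 6 (mod 23)
21^128 ≡ 6^2 = 36 ≡ 13 (mod 23)
21^256 ≡ 13^2 = 169 ≡ 8 (mod 23)
21^512 ≡ 8^2 = 64 ≡ 18 (mod 23)
21^581 = 21^512 * 21^64 * 21^4 * 21^1 ≡ 18 * 6 * 16 * 21 (mod 23).
Accumulate the product:
18 * 6 = 108 ≡ 16
16 * 16 = 256 ≡ 3
3 * 21 = 63 ≡ 17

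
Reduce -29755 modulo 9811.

9489

-29755 = -4*9811 + 9489, so -29755 ≡ 9489 (mod 9811).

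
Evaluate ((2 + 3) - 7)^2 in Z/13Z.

4

2 + 3 = 5
5 - 7 = -2 ≡ 11 (mod 13)
(11)^2 ≡ 4 (mod 13)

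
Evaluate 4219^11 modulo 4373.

3962

4219^1 ≡ 4219 (mod 4373)
4219^2 ≡ 4219^2 = 17799961 ≡ 1851 (mod 4373)
4219^4 ≡ 1851^2 = 3426201 ≡ 2142 (mod 4373)
4219^8 ≡ 2142^2 = 4588164 ≡ 887 (mod 4373)
4219^11 = 4219^8 · 4219^2 · 4219^1 ≡ 887 · 1851 · 4219 (mod 4373).
Accumulate the product:
887 · 1851 = 1641837 ≡ 1962
1962 · 4219 = 8277678 ≡ 3962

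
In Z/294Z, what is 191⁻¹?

137

294 = 1×191 + 103
191 = 1×103 + 88
103 = 1×88 + 15
88 = 5×15 + 13
15 = 1×13 + 2
13 = 6×2 + 1
2 = 2×1 + 0
gcd(191, 294) = 1, so the inverse exists.
Back-substitute for 1:
1 = 1×13 − 6×2
  = −6×15 + 7×13
  = 7×88 − 41×15
  = −41×103 + 48×88
  = 48×191 − 89×103
  = −89×294 + 137×191
So 191⁻¹ ≡ 137 (mod 294).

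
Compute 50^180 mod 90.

10

By square-and-multiply:
180 in binary is 10110100, i.e. 180 = 128 + 32 + 16 + 4.
50^1 ≡ 50 (mod 90)
50^2 ≡ 50^2 = 2500 ≡ 70 (mod 90)
50^4 ≡ 70^2 = 4900 ≡ 40 (mod 90)
50^8 ≡ 40^2 = 1600 ≡ 70 (mod 90)
50^16 ≡ 70^2 = 4900 ≡ 40 (mod 90)
50^32 ≡ 40^2 = 1600 ≡ 70 (mod 90)
50^64 ≡ 70^2 = 4900 ≡ 40 (mod 90)
50^128 ≡ 40^2 = 1600 ≡ 70 (mod 90)
50^180 = 50^128 * 50^32 * 50^16 * 50^4 ≡ 70 * 70 * 40 * 40 (mod 90).
Accumulate the product:
70 * 70 = 4900 ≡ 40
40 * 40 = 1600 ≡ 70
70 * 40 = 2800 ≡ 10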